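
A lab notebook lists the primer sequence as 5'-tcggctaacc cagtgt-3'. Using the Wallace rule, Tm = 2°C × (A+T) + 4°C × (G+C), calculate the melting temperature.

50°C

Scanning the sequence gives G=4, T=4, C=5, A=3.
AT pairs contribute 7, GC pairs contribute 9.
Tm = 2(7) + 4(9) = 14 + 36 = 50°C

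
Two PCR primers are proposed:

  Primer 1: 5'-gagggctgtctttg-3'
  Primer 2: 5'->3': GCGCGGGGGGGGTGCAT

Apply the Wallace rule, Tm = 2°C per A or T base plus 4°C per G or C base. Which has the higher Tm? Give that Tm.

Primer 2, 62°C

Primer 1: A+T=6, G+C=8 → Tm = 2(6)+4(8) = 44°C
Primer 2: A+T=3, G+C=14 → Tm = 2(3)+4(14) = 62°C
44°C vs 62°C → primer 2 is higher.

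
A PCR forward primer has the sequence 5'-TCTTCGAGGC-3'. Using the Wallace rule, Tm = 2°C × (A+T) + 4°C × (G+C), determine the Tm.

32°C

Counting bases: G=3, A=1, T=3, C=3
A+T = 4, G+C = 6
Tm = 2×4 + 4×6 = 32°C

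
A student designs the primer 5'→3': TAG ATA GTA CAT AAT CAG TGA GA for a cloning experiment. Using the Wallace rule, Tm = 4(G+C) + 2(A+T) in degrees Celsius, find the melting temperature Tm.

Base counts: A=10, C=2, G=5, T=6
A+T = 16, G+C = 7
Tm = 2×16 + 4×7 = 60°C

60°C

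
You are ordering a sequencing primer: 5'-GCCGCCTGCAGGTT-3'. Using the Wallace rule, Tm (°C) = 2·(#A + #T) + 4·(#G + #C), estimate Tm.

48°C

Base counts: A=1, C=5, G=5, T=3
A+T = 4, G+C = 10
Tm = 2(4) + 4(10) = 8 + 40 = 48°C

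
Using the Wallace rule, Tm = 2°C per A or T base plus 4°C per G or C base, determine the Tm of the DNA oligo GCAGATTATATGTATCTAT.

48°C

G=3, C=2, T=8, A=6
A+T = 14, G+C = 5
Tm = 4·5 + 2·14 = 20 + 28 = 48°C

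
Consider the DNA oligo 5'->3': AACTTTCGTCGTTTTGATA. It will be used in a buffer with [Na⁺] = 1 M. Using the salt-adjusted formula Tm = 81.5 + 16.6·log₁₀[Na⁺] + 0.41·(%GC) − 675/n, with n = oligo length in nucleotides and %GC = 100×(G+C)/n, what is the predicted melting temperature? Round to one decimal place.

58.9°C

Length n = 19. Counting bases: C=3, T=9, G=3, A=4
G+C = 6, so %GC = 6/19 × 100 = 31.579%
Salt term: 16.6 × (0) = 0
GC term: 0.41 × 31.579 = 12.947; length term: −675/19 = −35.526
Tm = 81.5 + (0) + 12.947 − 35.526 = 58.921 → 58.9°C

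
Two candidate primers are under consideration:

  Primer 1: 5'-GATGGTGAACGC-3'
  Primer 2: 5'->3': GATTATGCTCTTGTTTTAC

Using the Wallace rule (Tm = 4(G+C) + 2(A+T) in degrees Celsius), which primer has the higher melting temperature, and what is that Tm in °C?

Primer 1: A+T=5, G+C=7 → Tm = 2(5)+4(7) = 38°C
Primer 2: A+T=13, G+C=6 → Tm = 2(13)+4(6) = 50°C
38°C vs 50°C → primer 2 is higher.

Primer 2, 50°C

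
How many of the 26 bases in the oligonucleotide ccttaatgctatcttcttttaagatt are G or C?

Scanning the sequence gives T=13, A=6, C=5, G=2.
Total G or C: 2 + 5 = 7

7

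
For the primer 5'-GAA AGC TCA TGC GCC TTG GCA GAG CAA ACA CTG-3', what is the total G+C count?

T=5, C=9, G=9, A=10
Total G or C: 9 + 9 = 18

18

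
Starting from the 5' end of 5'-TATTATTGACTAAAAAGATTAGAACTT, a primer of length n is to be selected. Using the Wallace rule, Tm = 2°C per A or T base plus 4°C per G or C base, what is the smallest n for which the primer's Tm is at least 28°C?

First 11 bases: TATTATTGACT → Tm = 26°C (< 28°C)
First 12 bases: TATTATTGACTA → Tm = 28°C (≥ 28°C)
Each additional base adds 2°C (A/T) or 4°C (G/C), so Tm is non-decreasing in n; n = 12 is the first length to reach 28°C.

n = 12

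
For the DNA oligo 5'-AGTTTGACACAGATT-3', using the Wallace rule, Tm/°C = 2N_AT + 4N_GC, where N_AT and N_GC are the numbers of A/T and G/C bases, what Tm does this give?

40°C

Counting bases: T=5, A=5, G=3, C=2
So N_AT = 10 and N_GC = 5.
Tm = 2×10 + 4×5 = 40°C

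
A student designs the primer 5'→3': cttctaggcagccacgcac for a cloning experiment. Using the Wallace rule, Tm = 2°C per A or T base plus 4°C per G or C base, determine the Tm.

Base counts: T=3, C=8, A=4, G=4
AT pairs contribute 7, GC pairs contribute 12.
Tm = 2×7 + 4×12 = 62°C

62°C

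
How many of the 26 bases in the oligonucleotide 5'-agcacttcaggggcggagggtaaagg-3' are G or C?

A=7, T=3, C=4, G=12
Total G or C: 12 + 4 = 16

16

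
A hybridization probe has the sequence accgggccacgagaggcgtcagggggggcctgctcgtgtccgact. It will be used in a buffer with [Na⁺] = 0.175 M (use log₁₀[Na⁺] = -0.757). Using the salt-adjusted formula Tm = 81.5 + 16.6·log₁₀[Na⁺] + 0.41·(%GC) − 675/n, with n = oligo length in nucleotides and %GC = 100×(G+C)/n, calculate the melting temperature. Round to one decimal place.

Length n = 45. Scanning the sequence gives C=14, G=19, A=6, T=6.
G+C = 33, so %GC = 33/45 × 100 = 73.333%
Salt term: 16.6 × (-0.757) = -12.566
GC term: 0.41 × 73.333 = 30.067; length term: −675/45 = −15
Tm = 81.5 + (-12.566) + 30.067 − 15 = 84.001 → 84.0°C

84.0°C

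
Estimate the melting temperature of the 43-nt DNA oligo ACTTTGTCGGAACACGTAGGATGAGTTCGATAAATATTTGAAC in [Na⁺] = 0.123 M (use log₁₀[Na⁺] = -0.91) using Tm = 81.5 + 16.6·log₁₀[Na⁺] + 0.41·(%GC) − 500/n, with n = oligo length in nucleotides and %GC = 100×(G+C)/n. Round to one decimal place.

Length n = 43. Base counts: A=14, C=6, G=10, T=13
G+C = 16, so %GC = 16/43 × 100 = 37.209%
Salt term: 16.6 × (-0.91) = -15.106
GC term: 0.41 × 37.209 = 15.256; length term: −500/43 = −11.628
Tm = 81.5 + (-15.106) + 15.256 − 11.628 = 70.022 → 70.0°C

70.0°C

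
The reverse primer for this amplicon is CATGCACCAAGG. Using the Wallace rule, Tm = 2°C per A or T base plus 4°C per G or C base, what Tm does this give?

38°C

T=1, C=4, G=3, A=4
AT pairs contribute 5, GC pairs contribute 7.
Tm = 2(5) + 4(7) = 10 + 28 = 38°C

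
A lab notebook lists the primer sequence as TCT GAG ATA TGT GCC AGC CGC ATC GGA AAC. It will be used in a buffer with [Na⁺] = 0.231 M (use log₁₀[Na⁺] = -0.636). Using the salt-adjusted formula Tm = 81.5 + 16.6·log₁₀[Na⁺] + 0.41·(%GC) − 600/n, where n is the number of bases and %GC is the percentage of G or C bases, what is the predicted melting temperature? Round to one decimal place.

72.8°C

Length n = 30. Scanning the sequence gives T=6, C=8, G=8, A=8.
G+C = 16, so %GC = 16/30 × 100 = 53.333%
Salt term: 16.6 × (-0.636) = -10.558
GC term: 0.41 × 53.333 = 21.867; length term: −600/30 = −20
Tm = 81.5 + (-10.558) + 21.867 − 20 = 72.809 → 72.8°C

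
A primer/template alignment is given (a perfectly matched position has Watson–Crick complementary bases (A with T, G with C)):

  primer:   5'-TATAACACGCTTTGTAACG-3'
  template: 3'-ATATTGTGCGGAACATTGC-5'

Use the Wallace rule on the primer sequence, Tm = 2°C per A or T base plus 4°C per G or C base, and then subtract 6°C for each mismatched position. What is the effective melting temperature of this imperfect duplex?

46°C

Primer base counts: A=6, T=6, G=3, C=4 → A+T=12, G+C=7
Perfect-match Tm = 2(12) + 4(7) = 24 + 28 = 52°C
Mismatches (positions where the bases are not complementary): 1 (at position 11)
Effective Tm = 52 − 1×6 = 52 − 6 = 46°C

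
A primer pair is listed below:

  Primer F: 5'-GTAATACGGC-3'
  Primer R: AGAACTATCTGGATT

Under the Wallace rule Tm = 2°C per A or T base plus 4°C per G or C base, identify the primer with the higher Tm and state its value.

Primer F: A+T=5, G+C=5 → Tm = 2(5)+4(5) = 30°C
Primer R: A+T=10, G+C=5 → Tm = 2(10)+4(5) = 40°C
30°C vs 40°C → primer R is higher.

Primer R, 40°C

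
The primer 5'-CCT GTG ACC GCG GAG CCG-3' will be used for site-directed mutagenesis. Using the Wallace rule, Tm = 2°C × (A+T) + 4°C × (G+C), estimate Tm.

Base counts: A=2, G=7, T=2, C=7
A+T = 4, G+C = 14
Tm = 2×4 + 4×14 = 64°C

64°C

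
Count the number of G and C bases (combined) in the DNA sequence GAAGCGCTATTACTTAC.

T=5, C=4, A=5, G=3
Total G or C: 3 + 4 = 7

7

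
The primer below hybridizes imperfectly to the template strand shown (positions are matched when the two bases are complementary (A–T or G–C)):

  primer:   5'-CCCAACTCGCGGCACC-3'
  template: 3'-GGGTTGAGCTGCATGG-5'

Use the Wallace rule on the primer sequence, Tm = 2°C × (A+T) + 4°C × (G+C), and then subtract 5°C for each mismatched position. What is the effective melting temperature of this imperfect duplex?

41°C

Primer base counts: A=3, T=1, G=3, C=9 → A+T=4, G+C=12
Perfect-match Tm = 2(4) + 4(12) = 8 + 48 = 56°C
Mismatches (positions where the bases are not complementary): 3 (at positions 10, 11, 13)
Effective Tm = 56 − 3×5 = 56 − 15 = 41°C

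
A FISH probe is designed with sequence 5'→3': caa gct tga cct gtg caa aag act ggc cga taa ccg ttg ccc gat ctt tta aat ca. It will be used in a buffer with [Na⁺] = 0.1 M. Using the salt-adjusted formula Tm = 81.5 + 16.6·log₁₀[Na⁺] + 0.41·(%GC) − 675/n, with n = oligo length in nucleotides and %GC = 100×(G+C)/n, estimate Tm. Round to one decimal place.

Length n = 56. G=11, C=15, A=16, T=14
G+C = 26, so %GC = 26/56 × 100 = 46.429%
Salt term: 16.6 × (-1) = -16.6
GC term: 0.41 × 46.429 = 19.036; length term: −675/56 = −12.054
Tm = 81.5 + (-16.6) + 19.036 − 12.054 = 71.882 → 71.9°C

71.9°C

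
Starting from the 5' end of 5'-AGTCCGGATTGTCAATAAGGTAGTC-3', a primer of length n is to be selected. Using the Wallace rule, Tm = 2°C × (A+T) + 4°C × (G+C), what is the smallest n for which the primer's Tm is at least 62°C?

n = 22

First 21 bases: AGTCCGGATTGTCAATAAGGT → Tm = 60°C (< 62°C)
First 22 bases: AGTCCGGATTGTCAATAAGGTA → Tm = 62°C (≥ 62°C)
Each additional base adds 2°C (A/T) or 4°C (G/C), so Tm is non-decreasing in n; n = 22 is the first length to reach 62°C.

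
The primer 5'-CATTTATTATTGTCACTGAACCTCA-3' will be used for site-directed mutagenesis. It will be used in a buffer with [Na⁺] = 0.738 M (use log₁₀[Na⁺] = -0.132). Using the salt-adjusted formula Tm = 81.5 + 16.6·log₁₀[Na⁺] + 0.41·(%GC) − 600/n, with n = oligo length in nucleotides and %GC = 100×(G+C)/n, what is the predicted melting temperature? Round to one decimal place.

Length n = 25. C=6, T=10, G=2, A=7
G+C = 8, so %GC = 8/25 × 100 = 32%
Salt term: 16.6 × (-0.132) = -2.191
GC term: 0.41 × 32 = 13.12; length term: −600/25 = −24
Tm = 81.5 + (-2.191) + 13.12 − 24 = 68.429 → 68.4°C

68.4°C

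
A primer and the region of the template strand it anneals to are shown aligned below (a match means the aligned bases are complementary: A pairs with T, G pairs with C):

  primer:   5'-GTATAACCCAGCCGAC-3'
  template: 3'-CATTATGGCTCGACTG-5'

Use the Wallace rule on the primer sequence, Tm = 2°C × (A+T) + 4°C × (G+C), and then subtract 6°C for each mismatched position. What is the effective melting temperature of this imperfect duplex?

26°C

Primer base counts: A=5, T=2, G=3, C=6 → A+T=7, G+C=9
Perfect-match Tm = 2(7) + 4(9) = 14 + 36 = 50°C
Mismatches (positions where the bases are not complementary): 4 (at positions 4, 5, 9, 13)
Effective Tm = 50 − 4×6 = 50 − 24 = 26°C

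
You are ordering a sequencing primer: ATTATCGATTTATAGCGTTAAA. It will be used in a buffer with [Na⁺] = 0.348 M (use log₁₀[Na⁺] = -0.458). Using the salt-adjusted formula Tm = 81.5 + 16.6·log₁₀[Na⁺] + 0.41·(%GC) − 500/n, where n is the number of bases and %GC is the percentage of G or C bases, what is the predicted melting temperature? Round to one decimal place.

60.5°C

Length n = 22. Counting bases: T=9, G=3, A=8, C=2
G+C = 5, so %GC = 5/22 × 100 = 22.727%
Salt term: 16.6 × (-0.458) = -7.603
GC term: 0.41 × 22.727 = 9.318; length term: −500/22 = −22.727
Tm = 81.5 + (-7.603) + 9.318 − 22.727 = 60.488 → 60.5°C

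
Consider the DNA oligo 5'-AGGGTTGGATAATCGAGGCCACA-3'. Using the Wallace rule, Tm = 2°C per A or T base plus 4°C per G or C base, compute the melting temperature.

C=4, G=8, T=4, A=7
A+T = 11, G+C = 12
Tm = 4·12 + 2·11 = 48 + 22 = 70°C

70°C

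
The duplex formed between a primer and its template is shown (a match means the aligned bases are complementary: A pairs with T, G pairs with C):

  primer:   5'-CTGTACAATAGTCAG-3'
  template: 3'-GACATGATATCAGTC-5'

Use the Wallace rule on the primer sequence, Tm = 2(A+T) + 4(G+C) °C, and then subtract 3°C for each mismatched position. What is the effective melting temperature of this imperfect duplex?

Primer base counts: A=5, T=4, G=3, C=3 → A+T=9, G+C=6
Perfect-match Tm = 2(9) + 4(6) = 18 + 24 = 42°C
Mismatches (positions where the bases are not complementary): 1 (at position 7)
Effective Tm = 42 − 1×3 = 42 − 3 = 39°C

39°C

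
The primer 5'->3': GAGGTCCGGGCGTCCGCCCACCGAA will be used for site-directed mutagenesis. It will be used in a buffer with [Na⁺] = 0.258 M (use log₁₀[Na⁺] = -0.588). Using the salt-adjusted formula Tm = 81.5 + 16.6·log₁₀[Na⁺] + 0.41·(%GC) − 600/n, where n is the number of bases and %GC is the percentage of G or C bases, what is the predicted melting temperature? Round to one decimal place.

78.9°C

Length n = 25. Scanning the sequence gives C=10, T=2, A=4, G=9.
G+C = 19, so %GC = 19/25 × 100 = 76%
Salt term: 16.6 × (-0.588) = -9.761
GC term: 0.41 × 76 = 31.16; length term: −600/25 = −24
Tm = 81.5 + (-9.761) + 31.16 − 24 = 78.899 → 78.9°C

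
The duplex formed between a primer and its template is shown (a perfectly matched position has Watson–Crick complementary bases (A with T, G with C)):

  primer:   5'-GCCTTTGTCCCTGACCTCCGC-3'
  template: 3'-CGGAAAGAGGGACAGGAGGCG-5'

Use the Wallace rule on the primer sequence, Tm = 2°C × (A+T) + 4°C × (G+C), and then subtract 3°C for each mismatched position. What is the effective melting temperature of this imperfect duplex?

Primer base counts: A=1, T=6, G=4, C=10 → A+T=7, G+C=14
Perfect-match Tm = 2(7) + 4(14) = 14 + 56 = 70°C
Mismatches (positions where the bases are not complementary): 2 (at positions 7, 14)
Effective Tm = 70 − 2×3 = 70 − 6 = 64°C

64°C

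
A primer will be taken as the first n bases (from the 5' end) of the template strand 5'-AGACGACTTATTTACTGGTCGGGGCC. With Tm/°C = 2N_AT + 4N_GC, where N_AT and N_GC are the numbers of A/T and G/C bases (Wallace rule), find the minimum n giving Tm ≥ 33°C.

First 12 bases: AGACGACTTATT → Tm = 32°C (< 33°C)
First 13 bases: AGACGACTTATTT → Tm = 34°C (≥ 33°C)
Since every base adds ≥2°C, Tm only increases with n, so the threshold is first crossed at n = 13.

n = 13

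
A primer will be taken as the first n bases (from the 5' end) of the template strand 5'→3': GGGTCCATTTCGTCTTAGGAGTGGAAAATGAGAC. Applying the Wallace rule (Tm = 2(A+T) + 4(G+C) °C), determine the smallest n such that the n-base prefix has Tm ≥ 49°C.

n = 17

First 16 bases: GGGTCCATTTCGTCTT → Tm = 48°C (< 49°C)
First 17 bases: GGGTCCATTTCGTCTTA → Tm = 50°C (≥ 49°C)
Each additional base adds 2°C (A/T) or 4°C (G/C), so Tm is non-decreasing in n; n = 17 is the first length to reach 49°C.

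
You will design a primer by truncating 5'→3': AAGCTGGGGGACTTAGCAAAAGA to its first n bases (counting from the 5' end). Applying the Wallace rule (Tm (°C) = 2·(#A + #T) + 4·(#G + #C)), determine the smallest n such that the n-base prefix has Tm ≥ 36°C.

n = 11

First 10 bases: AAGCTGGGGG → Tm = 34°C (< 36°C)
First 11 bases: AAGCTGGGGGA → Tm = 36°C (≥ 36°C)
Since every base adds ≥2°C, Tm only increases with n, so the threshold is first crossed at n = 11.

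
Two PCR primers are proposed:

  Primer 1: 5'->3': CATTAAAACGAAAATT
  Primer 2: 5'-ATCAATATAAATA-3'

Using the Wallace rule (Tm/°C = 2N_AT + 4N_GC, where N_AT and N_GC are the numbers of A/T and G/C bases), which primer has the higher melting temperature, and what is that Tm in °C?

Primer 1: A+T=13, G+C=3 → Tm = 2(13)+4(3) = 38°C
Primer 2: A+T=12, G+C=1 → Tm = 2(12)+4(1) = 28°C
38°C vs 28°C → primer 1 is higher.

Primer 1, 38°C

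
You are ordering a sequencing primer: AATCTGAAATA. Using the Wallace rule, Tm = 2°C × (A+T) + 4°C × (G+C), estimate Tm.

26°C

Counting bases: G=1, C=1, A=6, T=3
AT pairs contribute 9, GC pairs contribute 2.
Tm = 2×9 + 4×2 = 26°C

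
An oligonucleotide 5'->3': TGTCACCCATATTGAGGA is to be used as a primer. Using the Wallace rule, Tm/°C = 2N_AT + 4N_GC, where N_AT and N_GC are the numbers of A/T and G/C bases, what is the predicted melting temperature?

Base counts: C=4, G=4, T=5, A=5
A+T = 10, G+C = 8
Tm = 4·8 + 2·10 = 32 + 20 = 52°C

52°C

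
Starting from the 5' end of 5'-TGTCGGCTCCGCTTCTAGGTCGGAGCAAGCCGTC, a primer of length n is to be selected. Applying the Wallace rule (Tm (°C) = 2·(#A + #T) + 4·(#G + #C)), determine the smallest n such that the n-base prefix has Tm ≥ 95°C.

First 29 bases: TGTCGGCTCCGCTTCTAGGTCGGAGCAAG → Tm = 94°C (< 95°C)
First 30 bases: TGTCGGCTCCGCTTCTAGGTCGGAGCAAGC → Tm = 98°C (≥ 95°C)
Each additional base adds 2°C (A/T) or 4°C (G/C), so Tm is non-decreasing in n; n = 30 is the first length to reach 95°C.

n = 30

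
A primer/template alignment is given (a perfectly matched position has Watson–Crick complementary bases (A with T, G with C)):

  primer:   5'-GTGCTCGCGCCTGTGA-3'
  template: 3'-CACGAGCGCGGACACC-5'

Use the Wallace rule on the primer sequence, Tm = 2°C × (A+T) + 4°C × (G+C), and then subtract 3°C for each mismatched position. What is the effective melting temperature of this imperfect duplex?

51°C

Primer base counts: A=1, T=4, G=6, C=5 → A+T=5, G+C=11
Perfect-match Tm = 2(5) + 4(11) = 10 + 44 = 54°C
Mismatches (positions where the bases are not complementary): 1 (at position 16)
Effective Tm = 54 − 1×3 = 54 − 3 = 51°C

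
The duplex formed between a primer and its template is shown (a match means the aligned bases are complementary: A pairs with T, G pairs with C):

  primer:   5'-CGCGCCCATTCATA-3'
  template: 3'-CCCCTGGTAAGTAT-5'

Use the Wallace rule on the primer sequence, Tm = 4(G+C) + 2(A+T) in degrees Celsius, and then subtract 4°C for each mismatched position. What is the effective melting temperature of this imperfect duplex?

32°C

Primer base counts: A=3, T=3, G=2, C=6 → A+T=6, G+C=8
Perfect-match Tm = 2(6) + 4(8) = 12 + 32 = 44°C
Mismatches (positions where the bases are not complementary): 3 (at positions 1, 3, 5)
Effective Tm = 44 − 3×4 = 44 − 12 = 32°C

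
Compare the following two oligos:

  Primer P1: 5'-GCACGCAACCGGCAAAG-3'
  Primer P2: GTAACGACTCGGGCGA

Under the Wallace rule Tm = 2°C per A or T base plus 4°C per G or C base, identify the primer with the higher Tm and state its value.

Primer P1, 56°C

Primer P1: A+T=6, G+C=11 → Tm = 2(6)+4(11) = 56°C
Primer P2: A+T=6, G+C=10 → Tm = 2(6)+4(10) = 52°C
56°C vs 52°C → primer P1 is higher.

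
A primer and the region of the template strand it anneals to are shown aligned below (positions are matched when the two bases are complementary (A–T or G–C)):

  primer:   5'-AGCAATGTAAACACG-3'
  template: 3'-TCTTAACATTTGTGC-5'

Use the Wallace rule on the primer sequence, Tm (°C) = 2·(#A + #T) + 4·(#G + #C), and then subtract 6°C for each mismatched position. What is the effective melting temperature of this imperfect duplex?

30°C

Primer base counts: A=7, T=2, G=3, C=3 → A+T=9, G+C=6
Perfect-match Tm = 2(9) + 4(6) = 18 + 24 = 42°C
Mismatches (positions where the bases are not complementary): 2 (at positions 3, 5)
Effective Tm = 42 − 2×6 = 42 − 12 = 30°C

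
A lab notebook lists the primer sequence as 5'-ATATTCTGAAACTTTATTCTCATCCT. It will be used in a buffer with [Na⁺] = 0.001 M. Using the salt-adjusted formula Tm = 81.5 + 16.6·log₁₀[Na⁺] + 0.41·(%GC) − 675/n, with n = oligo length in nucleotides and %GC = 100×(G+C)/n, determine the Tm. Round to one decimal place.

16.8°C

Length n = 26. Scanning the sequence gives C=6, T=12, A=7, G=1.
G+C = 7, so %GC = 7/26 × 100 = 26.923%
Salt term: 16.6 × (-3) = -49.8
GC term: 0.41 × 26.923 = 11.038; length term: −675/26 = −25.962
Tm = 81.5 + (-49.8) + 11.038 − 25.962 = 16.776 → 16.8°C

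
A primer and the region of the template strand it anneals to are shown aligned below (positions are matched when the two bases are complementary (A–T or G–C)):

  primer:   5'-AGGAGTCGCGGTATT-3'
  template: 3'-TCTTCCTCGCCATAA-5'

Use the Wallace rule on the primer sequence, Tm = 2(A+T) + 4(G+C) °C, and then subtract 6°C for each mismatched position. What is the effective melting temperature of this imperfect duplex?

Primer base counts: A=3, T=4, G=6, C=2 → A+T=7, G+C=8
Perfect-match Tm = 2(7) + 4(8) = 14 + 32 = 46°C
Mismatches (positions where the bases are not complementary): 3 (at positions 3, 6, 7)
Effective Tm = 46 − 3×6 = 46 − 18 = 28°C

28°C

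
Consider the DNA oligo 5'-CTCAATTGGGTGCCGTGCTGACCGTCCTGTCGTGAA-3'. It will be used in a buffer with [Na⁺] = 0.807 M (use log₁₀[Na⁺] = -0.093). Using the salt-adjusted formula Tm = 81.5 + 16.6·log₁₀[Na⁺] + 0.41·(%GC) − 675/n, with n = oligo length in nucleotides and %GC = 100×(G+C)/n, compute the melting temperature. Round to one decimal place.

Length n = 36. Counting bases: A=5, C=10, T=10, G=11
G+C = 21, so %GC = 21/36 × 100 = 58.333%
Salt term: 16.6 × (-0.093) = -1.544
GC term: 0.41 × 58.333 = 23.917; length term: −675/36 = −18.75
Tm = 81.5 + (-1.544) + 23.917 − 18.75 = 85.123 → 85.1°C

85.1°C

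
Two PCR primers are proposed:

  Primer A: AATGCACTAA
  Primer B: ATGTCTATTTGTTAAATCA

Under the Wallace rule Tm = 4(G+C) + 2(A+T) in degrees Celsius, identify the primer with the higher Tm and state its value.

Primer A: A+T=7, G+C=3 → Tm = 2(7)+4(3) = 26°C
Primer B: A+T=15, G+C=4 → Tm = 2(15)+4(4) = 46°C
26°C vs 46°C → primer B is higher.

Primer B, 46°C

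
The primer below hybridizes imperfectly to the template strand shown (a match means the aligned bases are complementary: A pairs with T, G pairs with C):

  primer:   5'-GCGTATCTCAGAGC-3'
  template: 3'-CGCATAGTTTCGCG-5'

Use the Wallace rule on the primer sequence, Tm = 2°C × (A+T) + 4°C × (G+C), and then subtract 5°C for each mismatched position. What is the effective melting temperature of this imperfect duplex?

29°C

Primer base counts: A=3, T=3, G=4, C=4 → A+T=6, G+C=8
Perfect-match Tm = 2(6) + 4(8) = 12 + 32 = 44°C
Mismatches (positions where the bases are not complementary): 3 (at positions 8, 9, 12)
Effective Tm = 44 − 3×5 = 44 − 15 = 29°C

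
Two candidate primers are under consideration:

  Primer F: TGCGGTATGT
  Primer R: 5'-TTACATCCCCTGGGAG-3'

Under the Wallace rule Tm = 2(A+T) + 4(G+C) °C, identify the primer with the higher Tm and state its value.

Primer R, 50°C

Primer F: A+T=5, G+C=5 → Tm = 2(5)+4(5) = 30°C
Primer R: A+T=7, G+C=9 → Tm = 2(7)+4(9) = 50°C
30°C vs 50°C → primer R is higher.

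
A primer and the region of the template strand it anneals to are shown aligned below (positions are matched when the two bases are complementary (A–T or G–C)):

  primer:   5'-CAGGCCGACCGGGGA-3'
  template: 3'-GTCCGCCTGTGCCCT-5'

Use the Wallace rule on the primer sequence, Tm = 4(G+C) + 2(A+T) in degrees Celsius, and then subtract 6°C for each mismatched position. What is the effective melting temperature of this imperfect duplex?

36°C

Primer base counts: A=3, T=0, G=7, C=5 → A+T=3, G+C=12
Perfect-match Tm = 2(3) + 4(12) = 6 + 48 = 54°C
Mismatches (positions where the bases are not complementary): 3 (at positions 6, 10, 11)
Effective Tm = 54 − 3×6 = 54 − 18 = 36°C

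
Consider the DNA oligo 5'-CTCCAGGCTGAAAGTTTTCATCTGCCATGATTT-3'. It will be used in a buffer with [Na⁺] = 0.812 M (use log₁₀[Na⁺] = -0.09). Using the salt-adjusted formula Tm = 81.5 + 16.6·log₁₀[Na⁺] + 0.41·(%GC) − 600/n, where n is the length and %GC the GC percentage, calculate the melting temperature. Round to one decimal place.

79.2°C

Length n = 33. Counting bases: T=12, C=8, A=7, G=6
G+C = 14, so %GC = 14/33 × 100 = 42.424%
Salt term: 16.6 × (-0.09) = -1.494
GC term: 0.41 × 42.424 = 17.394; length term: −600/33 = −18.182
Tm = 81.5 + (-1.494) + 17.394 − 18.182 = 79.218 → 79.2°C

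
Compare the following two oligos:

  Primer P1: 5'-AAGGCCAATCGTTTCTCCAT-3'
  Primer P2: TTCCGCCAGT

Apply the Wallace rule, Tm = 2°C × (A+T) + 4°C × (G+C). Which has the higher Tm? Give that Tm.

Primer P1: A+T=11, G+C=9 → Tm = 2(11)+4(9) = 58°C
Primer P2: A+T=4, G+C=6 → Tm = 2(4)+4(6) = 32°C
58°C vs 32°C → primer P1 is higher.

Primer P1, 58°C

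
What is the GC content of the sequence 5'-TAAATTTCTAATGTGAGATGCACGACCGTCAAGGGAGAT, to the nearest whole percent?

41%

Counting bases: G=10, T=10, C=6, A=13
G+C = 10 + 6 = 16 out of 39 bases
%GC = 16/39 × 100 = 41.03% ≈ 41%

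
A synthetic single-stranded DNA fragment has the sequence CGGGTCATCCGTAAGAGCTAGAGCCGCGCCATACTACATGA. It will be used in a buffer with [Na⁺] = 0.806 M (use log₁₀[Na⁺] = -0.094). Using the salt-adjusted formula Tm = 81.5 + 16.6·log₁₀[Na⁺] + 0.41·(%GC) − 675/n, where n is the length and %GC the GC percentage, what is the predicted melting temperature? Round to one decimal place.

Length n = 41. Base counts: C=12, A=11, G=11, T=7
G+C = 23, so %GC = 23/41 × 100 = 56.098%
Salt term: 16.6 × (-0.094) = -1.56
GC term: 0.41 × 56.098 = 23; length term: −675/41 = −16.463
Tm = 81.5 + (-1.56) + 23 − 16.463 = 86.477 → 86.5°C

86.5°C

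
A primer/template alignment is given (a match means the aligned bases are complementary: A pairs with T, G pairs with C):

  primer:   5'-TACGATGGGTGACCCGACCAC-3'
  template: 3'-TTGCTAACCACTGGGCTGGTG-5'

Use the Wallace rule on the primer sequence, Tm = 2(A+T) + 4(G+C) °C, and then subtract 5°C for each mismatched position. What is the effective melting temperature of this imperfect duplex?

58°C

Primer base counts: A=5, T=3, G=6, C=7 → A+T=8, G+C=13
Perfect-match Tm = 2(8) + 4(13) = 16 + 52 = 68°C
Mismatches (positions where the bases are not complementary): 2 (at positions 1, 7)
Effective Tm = 68 − 2×5 = 68 − 10 = 58°C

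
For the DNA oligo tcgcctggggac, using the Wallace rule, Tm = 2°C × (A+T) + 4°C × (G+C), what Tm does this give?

42°C

Base counts: G=5, C=4, T=2, A=1
So N_AT = 3 and N_GC = 9.
Tm = 4·9 + 2·3 = 36 + 6 = 42°C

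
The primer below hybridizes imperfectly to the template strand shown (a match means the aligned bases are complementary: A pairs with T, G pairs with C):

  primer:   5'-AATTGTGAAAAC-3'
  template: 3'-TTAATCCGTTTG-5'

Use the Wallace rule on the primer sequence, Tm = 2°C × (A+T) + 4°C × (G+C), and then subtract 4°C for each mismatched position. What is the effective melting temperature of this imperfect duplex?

18°C

Primer base counts: A=6, T=3, G=2, C=1 → A+T=9, G+C=3
Perfect-match Tm = 2(9) + 4(3) = 18 + 12 = 30°C
Mismatches (positions where the bases are not complementary): 3 (at positions 5, 6, 8)
Effective Tm = 30 − 3×4 = 30 − 12 = 18°C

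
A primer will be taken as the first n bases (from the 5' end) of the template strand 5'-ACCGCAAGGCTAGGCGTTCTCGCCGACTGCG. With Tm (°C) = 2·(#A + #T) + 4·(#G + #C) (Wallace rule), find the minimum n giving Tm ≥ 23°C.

First 7 bases: ACCGCAA → Tm = 22°C (< 23°C)
First 8 bases: ACCGCAAG → Tm = 26°C (≥ 23°C)
Each additional base adds 2°C (A/T) or 4°C (G/C), so Tm is non-decreasing in n; n = 8 is the first length to reach 23°C.

n = 8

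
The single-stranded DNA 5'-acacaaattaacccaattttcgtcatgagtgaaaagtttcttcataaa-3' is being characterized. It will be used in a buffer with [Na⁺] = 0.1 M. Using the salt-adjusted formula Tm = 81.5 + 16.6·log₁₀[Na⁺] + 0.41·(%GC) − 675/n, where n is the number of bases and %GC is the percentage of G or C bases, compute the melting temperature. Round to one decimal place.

Length n = 48. Scanning the sequence gives C=9, G=5, T=15, A=19.
G+C = 14, so %GC = 14/48 × 100 = 29.167%
Salt term: 16.6 × (-1) = -16.6
GC term: 0.41 × 29.167 = 11.958; length term: −675/48 = −14.062
Tm = 81.5 + (-16.6) + 11.958 − 14.062 = 62.796 → 62.8°C

62.8°C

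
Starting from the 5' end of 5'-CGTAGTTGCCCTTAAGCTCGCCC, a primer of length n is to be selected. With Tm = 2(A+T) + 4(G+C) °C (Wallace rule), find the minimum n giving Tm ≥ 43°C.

n = 15

First 14 bases: CGTAGTTGCCCTTA → Tm = 42°C (< 43°C)
First 15 bases: CGTAGTTGCCCTTAA → Tm = 44°C (≥ 43°C)
Since every base adds ≥2°C, Tm only increases with n, so the threshold is first crossed at n = 15.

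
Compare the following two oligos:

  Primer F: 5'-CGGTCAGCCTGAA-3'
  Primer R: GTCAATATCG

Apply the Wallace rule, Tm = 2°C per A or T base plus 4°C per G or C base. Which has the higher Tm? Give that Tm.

Primer F, 42°C

Primer F: A+T=5, G+C=8 → Tm = 2(5)+4(8) = 42°C
Primer R: A+T=6, G+C=4 → Tm = 2(6)+4(4) = 28°C
42°C vs 28°C → primer F is higher.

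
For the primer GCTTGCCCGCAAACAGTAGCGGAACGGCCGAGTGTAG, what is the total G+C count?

23

Scanning the sequence gives C=10, G=13, A=9, T=5.
Total G or C: 13 + 10 = 23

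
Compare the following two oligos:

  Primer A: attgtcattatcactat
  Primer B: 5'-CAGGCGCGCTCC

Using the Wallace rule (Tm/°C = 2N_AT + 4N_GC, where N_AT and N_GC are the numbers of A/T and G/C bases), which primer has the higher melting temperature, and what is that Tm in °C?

Primer B, 44°C

Primer A: A+T=13, G+C=4 → Tm = 2(13)+4(4) = 42°C
Primer B: A+T=2, G+C=10 → Tm = 2(2)+4(10) = 44°C
42°C vs 44°C → primer B is higher.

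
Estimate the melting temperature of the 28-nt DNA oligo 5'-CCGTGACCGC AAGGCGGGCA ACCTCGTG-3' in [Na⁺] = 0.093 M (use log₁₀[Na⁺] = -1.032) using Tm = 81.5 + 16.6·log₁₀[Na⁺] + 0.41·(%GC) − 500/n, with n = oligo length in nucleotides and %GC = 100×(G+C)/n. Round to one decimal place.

Length n = 28. A=5, C=10, G=10, T=3
G+C = 20, so %GC = 20/28 × 100 = 71.429%
Salt term: 16.6 × (-1.032) = -17.131
GC term: 0.41 × 71.429 = 29.286; length term: −500/28 = −17.857
Tm = 81.5 + (-17.131) + 29.286 − 17.857 = 75.798 → 75.8°C

75.8°C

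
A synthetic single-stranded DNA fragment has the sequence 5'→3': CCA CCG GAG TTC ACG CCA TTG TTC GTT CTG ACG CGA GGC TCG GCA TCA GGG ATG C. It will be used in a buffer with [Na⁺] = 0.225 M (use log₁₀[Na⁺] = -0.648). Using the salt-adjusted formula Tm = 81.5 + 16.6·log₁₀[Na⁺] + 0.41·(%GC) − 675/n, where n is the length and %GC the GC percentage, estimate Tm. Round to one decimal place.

83.8°C

Length n = 55. A=9, G=17, T=12, C=17
G+C = 34, so %GC = 34/55 × 100 = 61.818%
Salt term: 16.6 × (-0.648) = -10.757
GC term: 0.41 × 61.818 = 25.345; length term: −675/55 = −12.273
Tm = 81.5 + (-10.757) + 25.345 − 12.273 = 83.815 → 83.8°C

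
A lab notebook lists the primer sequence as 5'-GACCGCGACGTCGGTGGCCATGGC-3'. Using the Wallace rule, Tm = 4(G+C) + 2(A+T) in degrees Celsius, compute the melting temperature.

Counting bases: T=3, C=8, G=10, A=3
So N_AT = 6 and N_GC = 18.
Tm = 2×6 + 4×18 = 84°C

84°C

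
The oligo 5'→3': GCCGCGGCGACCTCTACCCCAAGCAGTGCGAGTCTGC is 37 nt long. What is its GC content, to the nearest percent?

T=5, A=6, G=11, C=15
G+C = 11 + 15 = 26 out of 37 bases
%GC = 26/37 × 100 = 70.27% ≈ 70%

70%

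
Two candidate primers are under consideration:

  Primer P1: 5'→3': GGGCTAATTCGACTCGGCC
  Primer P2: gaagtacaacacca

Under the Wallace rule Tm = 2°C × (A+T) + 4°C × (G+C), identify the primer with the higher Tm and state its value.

Primer P1: A+T=7, G+C=12 → Tm = 2(7)+4(12) = 62°C
Primer P2: A+T=8, G+C=6 → Tm = 2(8)+4(6) = 40°C
62°C vs 40°C → primer P1 is higher.

Primer P1, 62°C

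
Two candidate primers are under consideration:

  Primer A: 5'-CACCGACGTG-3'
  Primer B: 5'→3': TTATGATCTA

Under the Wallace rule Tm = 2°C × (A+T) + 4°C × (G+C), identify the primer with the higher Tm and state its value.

Primer A: A+T=3, G+C=7 → Tm = 2(3)+4(7) = 34°C
Primer B: A+T=8, G+C=2 → Tm = 2(8)+4(2) = 24°C
34°C vs 24°C → primer A is higher.

Primer A, 34°C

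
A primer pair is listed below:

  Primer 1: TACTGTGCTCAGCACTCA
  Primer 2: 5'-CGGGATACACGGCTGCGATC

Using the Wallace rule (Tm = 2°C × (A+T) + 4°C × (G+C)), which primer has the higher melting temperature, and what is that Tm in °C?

Primer 1: A+T=9, G+C=9 → Tm = 2(9)+4(9) = 54°C
Primer 2: A+T=7, G+C=13 → Tm = 2(7)+4(13) = 66°C
54°C vs 66°C → primer 2 is higher.

Primer 2, 66°C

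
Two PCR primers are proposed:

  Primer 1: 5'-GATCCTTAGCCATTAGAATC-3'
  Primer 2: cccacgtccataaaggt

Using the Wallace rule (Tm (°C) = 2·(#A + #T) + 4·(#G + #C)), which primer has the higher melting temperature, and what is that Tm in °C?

Primer 1: A+T=12, G+C=8 → Tm = 2(12)+4(8) = 56°C
Primer 2: A+T=8, G+C=9 → Tm = 2(8)+4(9) = 52°C
56°C vs 52°C → primer 1 is higher.

Primer 1, 56°C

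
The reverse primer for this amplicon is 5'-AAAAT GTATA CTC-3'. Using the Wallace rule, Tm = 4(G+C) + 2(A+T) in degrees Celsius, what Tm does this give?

Base counts: T=4, G=1, C=2, A=6
A+T = 10, G+C = 3
Tm = 2×10 + 4×3 = 32°C

32°C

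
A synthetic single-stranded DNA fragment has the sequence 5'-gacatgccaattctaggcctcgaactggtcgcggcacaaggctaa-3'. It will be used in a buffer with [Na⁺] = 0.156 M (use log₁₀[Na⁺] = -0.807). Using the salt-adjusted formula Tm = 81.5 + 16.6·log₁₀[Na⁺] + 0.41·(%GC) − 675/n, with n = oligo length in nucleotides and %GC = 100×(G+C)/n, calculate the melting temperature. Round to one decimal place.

Length n = 45. Counting bases: T=8, C=13, A=12, G=12
G+C = 25, so %GC = 25/45 × 100 = 55.556%
Salt term: 16.6 × (-0.807) = -13.396
GC term: 0.41 × 55.556 = 22.778; length term: −675/45 = −15
Tm = 81.5 + (-13.396) + 22.778 − 15 = 75.882 → 75.9°C

75.9°C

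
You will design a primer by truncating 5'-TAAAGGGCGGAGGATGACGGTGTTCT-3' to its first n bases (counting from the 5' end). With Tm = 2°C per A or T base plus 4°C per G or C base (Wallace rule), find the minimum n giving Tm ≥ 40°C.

n = 13

First 12 bases: TAAAGGGCGGAG → Tm = 38°C (< 40°C)
First 13 bases: TAAAGGGCGGAGG → Tm = 42°C (≥ 40°C)
Since every base adds ≥2°C, Tm only increases with n, so the threshold is first crossed at n = 13.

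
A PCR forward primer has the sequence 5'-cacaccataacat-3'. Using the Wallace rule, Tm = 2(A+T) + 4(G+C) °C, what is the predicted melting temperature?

Counting bases: G=0, A=6, T=2, C=5
AT pairs contribute 8, GC pairs contribute 5.
Tm = 2(8) + 4(5) = 16 + 20 = 36°C

36°C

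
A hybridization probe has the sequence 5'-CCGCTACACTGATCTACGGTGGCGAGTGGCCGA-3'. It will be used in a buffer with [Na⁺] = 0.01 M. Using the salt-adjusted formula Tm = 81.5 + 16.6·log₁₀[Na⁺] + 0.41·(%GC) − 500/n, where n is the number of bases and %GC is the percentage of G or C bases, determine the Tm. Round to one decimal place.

59.2°C

Length n = 33. A=6, T=6, G=11, C=10
G+C = 21, so %GC = 21/33 × 100 = 63.636%
Salt term: 16.6 × (-2) = -33.2
GC term: 0.41 × 63.636 = 26.091; length term: −500/33 = −15.152
Tm = 81.5 + (-33.2) + 26.091 − 15.152 = 59.239 → 59.2°C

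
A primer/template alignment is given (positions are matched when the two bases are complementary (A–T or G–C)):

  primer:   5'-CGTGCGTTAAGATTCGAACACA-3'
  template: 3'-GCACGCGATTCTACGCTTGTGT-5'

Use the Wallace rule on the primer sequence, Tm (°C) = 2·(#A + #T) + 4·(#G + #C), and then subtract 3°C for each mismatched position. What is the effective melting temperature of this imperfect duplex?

Primer base counts: A=7, T=5, G=5, C=5 → A+T=12, G+C=10
Perfect-match Tm = 2(12) + 4(10) = 24 + 40 = 64°C
Mismatches (positions where the bases are not complementary): 2 (at positions 7, 14)
Effective Tm = 64 − 2×3 = 64 − 6 = 58°C

58°C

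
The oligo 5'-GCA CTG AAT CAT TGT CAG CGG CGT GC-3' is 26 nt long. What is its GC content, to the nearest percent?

58%

G=8, C=7, T=6, A=5
G+C = 8 + 7 = 15 out of 26 bases
%GC = 15/26 × 100 = 57.69% ≈ 58%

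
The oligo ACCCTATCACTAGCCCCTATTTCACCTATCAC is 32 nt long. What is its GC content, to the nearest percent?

G=1, A=8, C=14, T=9
G+C = 1 + 14 = 15 out of 32 bases
%GC = 15/32 × 100 = 46.88% ≈ 47%

47%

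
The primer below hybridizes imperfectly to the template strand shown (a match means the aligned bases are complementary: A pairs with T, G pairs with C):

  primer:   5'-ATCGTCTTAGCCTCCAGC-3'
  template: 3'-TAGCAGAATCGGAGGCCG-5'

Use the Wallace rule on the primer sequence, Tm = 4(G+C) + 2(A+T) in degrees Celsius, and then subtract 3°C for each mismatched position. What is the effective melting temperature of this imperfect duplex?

Primer base counts: A=3, T=5, G=3, C=7 → A+T=8, G+C=10
Perfect-match Tm = 2(8) + 4(10) = 16 + 40 = 56°C
Mismatches (positions where the bases are not complementary): 1 (at position 16)
Effective Tm = 56 − 1×3 = 56 − 3 = 53°C

53°C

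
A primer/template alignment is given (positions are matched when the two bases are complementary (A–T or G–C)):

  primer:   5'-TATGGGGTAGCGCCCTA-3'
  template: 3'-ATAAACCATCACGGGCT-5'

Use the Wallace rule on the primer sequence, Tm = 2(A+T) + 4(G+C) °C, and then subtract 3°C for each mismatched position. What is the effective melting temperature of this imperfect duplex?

Primer base counts: A=3, T=4, G=6, C=4 → A+T=7, G+C=10
Perfect-match Tm = 2(7) + 4(10) = 14 + 40 = 54°C
Mismatches (positions where the bases are not complementary): 4 (at positions 4, 5, 11, 16)
Effective Tm = 54 − 4×3 = 54 − 12 = 42°C

42°C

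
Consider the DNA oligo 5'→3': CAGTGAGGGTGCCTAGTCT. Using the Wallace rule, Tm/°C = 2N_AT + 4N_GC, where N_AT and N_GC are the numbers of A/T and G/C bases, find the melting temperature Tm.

60°C

C=4, G=7, A=3, T=5
A+T = 8, G+C = 11
Tm = 4·11 + 2·8 = 44 + 16 = 60°C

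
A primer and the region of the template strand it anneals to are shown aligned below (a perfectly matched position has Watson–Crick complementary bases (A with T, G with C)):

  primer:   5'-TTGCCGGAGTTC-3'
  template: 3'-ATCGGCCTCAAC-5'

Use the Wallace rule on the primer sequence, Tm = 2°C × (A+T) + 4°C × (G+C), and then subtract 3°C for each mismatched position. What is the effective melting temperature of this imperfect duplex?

Primer base counts: A=1, T=4, G=4, C=3 → A+T=5, G+C=7
Perfect-match Tm = 2(5) + 4(7) = 10 + 28 = 38°C
Mismatches (positions where the bases are not complementary): 2 (at positions 2, 12)
Effective Tm = 38 − 2×3 = 38 − 6 = 32°C

32°C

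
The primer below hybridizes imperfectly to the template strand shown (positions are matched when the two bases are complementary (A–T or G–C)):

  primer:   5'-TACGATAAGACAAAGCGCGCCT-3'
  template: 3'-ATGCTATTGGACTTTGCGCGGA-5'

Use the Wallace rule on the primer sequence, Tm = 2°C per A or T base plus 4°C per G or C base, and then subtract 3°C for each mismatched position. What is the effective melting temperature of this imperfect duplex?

51°C

Primer base counts: A=8, T=3, G=5, C=6 → A+T=11, G+C=11
Perfect-match Tm = 2(11) + 4(11) = 22 + 44 = 66°C
Mismatches (positions where the bases are not complementary): 5 (at positions 9, 10, 11, 12, 15)
Effective Tm = 66 − 5×3 = 66 − 15 = 51°C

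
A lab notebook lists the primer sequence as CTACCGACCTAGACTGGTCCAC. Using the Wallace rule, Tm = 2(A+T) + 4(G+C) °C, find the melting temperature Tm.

G=4, A=5, T=4, C=9
So N_AT = 9 and N_GC = 13.
Tm = 2(9) + 4(13) = 18 + 52 = 70°C

70°C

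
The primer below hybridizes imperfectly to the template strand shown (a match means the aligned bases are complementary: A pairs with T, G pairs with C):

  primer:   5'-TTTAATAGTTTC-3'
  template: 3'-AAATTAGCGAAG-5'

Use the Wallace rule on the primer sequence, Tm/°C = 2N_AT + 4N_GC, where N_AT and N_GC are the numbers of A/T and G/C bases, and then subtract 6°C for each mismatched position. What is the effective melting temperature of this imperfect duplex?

16°C

Primer base counts: A=3, T=7, G=1, C=1 → A+T=10, G+C=2
Perfect-match Tm = 2(10) + 4(2) = 20 + 8 = 28°C
Mismatches (positions where the bases are not complementary): 2 (at positions 7, 9)
Effective Tm = 28 − 2×6 = 28 − 12 = 16°C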